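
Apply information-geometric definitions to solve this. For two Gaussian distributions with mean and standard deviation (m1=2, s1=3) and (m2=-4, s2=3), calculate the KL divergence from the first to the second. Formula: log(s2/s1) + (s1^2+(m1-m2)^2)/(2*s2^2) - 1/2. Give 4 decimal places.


KL divergence between normal distributions:
KL = log(s2/s1) + (s1^2 + (m1-m2)^2)/(2*s2^2) - 1/2.
log(3/3) = 0.0.
(3^2 + (2--4)^2)/(2*3^2) = (9 + 36)/18 = 2.5.
KL = 0.0 + 2.5 - 0.5 = 2.0000

2.0000


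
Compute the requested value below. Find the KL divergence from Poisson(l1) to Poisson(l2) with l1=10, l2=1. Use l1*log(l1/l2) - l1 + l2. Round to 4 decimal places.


KL divergence for Poisson:
KL = l1*log(l1/l2) - l1 + l2.
l1 = 10, l2 = 1.
log(10/1) = 2.302585.
l1*log(l1/l2) = 10 * 2.302585 = 23.025851.
KL = 23.025851 - 10 + 1 = 14.0259

14.0259


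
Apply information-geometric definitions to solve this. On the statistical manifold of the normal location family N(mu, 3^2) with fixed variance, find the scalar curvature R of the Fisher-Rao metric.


This family has a single free parameter, so its statistical manifold
is 1-dimensional. The Riemann curvature tensor of any 1-dimensional
Riemannian manifold vanishes identically, so R = 0.

0


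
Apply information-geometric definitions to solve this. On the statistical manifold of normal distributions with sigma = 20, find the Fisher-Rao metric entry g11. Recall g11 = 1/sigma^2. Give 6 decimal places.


For the 2-parameter normal family, the Fisher metric has:
  g11 = 1/sigma^2, g22 = 2/sigma^2.
sigma = 20, sigma^2 = 400.
g11 = 0.002500

0.002500


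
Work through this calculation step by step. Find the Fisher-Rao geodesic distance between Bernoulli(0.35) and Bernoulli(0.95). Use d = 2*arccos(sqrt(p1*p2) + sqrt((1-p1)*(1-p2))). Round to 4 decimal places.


Geodesic distance on Bernoulli manifold:
d(p1,p2) = 2*arccos(sqrt(p1*p2) + sqrt((1-p1)*(1-p2))).
sqrt(p1*p2) = sqrt(0.35*0.95) = 0.576628.
sqrt((1-p1)*(1-p2)) = sqrt(0.65*0.05) = 0.180278.
arg = 0.576628 + 0.180278 = 0.756906.
d = 2*arccos(0.756906) = 1.4245

1.4245


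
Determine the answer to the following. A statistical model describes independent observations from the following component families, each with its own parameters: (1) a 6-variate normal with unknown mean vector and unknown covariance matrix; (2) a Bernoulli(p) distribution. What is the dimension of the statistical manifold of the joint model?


The dimension of a statistical manifold equals the number of free
(independent) real parameters of the model. For a product of independent
blocks the parameter counts add.
- 6-variate normal: 6 (mean) + 6*7/2 = 21 (symmetric covariance) = 27.
- Bernoulli (p): 1.
Total = 27 + 1 = 28.
Dimension = 28

28


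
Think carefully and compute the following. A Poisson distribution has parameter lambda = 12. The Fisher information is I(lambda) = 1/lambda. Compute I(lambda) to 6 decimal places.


Fisher information for Poisson: I(lambda) = 1/lambda.
lambda = 12.
I(lambda) = 1/12 = 0.083333

0.083333


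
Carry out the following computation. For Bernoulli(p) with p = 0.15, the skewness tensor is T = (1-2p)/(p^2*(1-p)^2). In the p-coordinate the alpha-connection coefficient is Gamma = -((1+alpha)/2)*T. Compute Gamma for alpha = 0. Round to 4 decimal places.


Skewness (Amari-Chentsov) tensor: T = (1-2p)/(p^2*(1-p)^2).
p = 0.15, 1-2p = 0.7, p^2 = 0.0225, (1-p)^2 = 0.7225.
T = 0.7/(0.0225 * 0.7225) = 43.060361.
In the p-coordinate, Gamma^(alpha) = Gamma^(0) - (alpha/2)*T with Gamma^(0) = (1/2)*g'(p) = -T/2,
so Gamma^(alpha) = -((1+alpha)/2)*T.
alpha = 0, -(1+alpha)/2 = -0.5.
Gamma = -0.5 * 43.060361 = -21.5302

-21.5302


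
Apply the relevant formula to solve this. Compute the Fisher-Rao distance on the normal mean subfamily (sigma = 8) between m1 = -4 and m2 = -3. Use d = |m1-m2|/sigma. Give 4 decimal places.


On the fixed-variance normal subfamily, geodesic distance = |m1-m2|/sigma.
|-4 - -3| = 1.
sigma = 8.
d = 1/8 = 0.1250

0.1250


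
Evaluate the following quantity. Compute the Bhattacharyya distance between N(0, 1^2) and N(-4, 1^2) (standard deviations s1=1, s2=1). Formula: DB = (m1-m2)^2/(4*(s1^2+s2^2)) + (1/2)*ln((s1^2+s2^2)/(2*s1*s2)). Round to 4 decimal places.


Bhattacharyya distance between two Gaussians:
DB = (m1-m2)^2/(4*(s1^2+s2^2)) + (1/2)*ln((s1^2+s2^2)/(2*s1*s2)).
(m1-m2)^2 = (4)^2 = 16.
s1^2+s2^2 = 1 + 1 = 2.
term1 = 16/8 = 2.0.
term2 = 0.5*ln(2/2.0) = 0.0.
DB = 2.0 + 0.0 = 2.0000

2.0000


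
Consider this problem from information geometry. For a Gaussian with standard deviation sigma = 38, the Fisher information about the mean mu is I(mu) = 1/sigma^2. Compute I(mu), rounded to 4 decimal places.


The Fisher information for the mean of a normal distribution is I(mu) = 1/sigma^2.
sigma = 38, so sigma^2 = 1444.
I(mu) = 1/1444 = 0.0007

0.0007


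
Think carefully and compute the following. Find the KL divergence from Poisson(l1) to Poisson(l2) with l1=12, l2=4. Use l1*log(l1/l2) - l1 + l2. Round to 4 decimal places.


KL divergence for Poisson:
KL = l1*log(l1/l2) - l1 + l2.
l1 = 12, l2 = 4.
log(12/4) = 1.098612.
l1*log(l1/l2) = 12 * 1.098612 = 13.183347.
KL = 13.183347 - 12 + 4 = 5.1833

5.1833


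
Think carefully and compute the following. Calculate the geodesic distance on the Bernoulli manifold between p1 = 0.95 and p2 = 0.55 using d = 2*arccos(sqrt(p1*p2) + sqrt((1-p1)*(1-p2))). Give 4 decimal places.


Geodesic distance on Bernoulli manifold:
d(p1,p2) = 2*arccos(sqrt(p1*p2) + sqrt((1-p1)*(1-p2))).
sqrt(p1*p2) = sqrt(0.95*0.55) = 0.722842.
sqrt((1-p1)*(1-p2)) = sqrt(0.05*0.45) = 0.15.
arg = 0.722842 + 0.15 = 0.872842.
d = 2*arccos(0.872842) = 1.0196

1.0196


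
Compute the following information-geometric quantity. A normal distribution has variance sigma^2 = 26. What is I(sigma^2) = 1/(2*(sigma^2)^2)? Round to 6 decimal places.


Fisher information for variance: I(sigma^2) = 1/(2*sigma^4).
sigma^2 = 26, so sigma^4 = 676.
I = 1/(2*676) = 1/1352 = 0.000740

0.000740


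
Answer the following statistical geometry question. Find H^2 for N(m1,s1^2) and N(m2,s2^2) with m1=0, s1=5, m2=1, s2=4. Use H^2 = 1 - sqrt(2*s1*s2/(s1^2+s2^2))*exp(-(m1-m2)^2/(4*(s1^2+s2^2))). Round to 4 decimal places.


Squared Hellinger distance for Gaussians:
H^2 = 1 - sqrt(2*s1*s2/(s1^2+s2^2)) * exp(-(m1-m2)^2/(4*(s1^2+s2^2))).
s1^2 = 25, s2^2 = 16, s1^2+s2^2 = 41.
sqrt(2*5*4/(41)) = 0.98773.
(m1-m2)^2 = (-1)^2 = 1.
exp(-1/(4*41)) = exp(-0.006098) = 0.993921.
H^2 = 1 - 0.98773*0.993921 = 0.0183

0.0183


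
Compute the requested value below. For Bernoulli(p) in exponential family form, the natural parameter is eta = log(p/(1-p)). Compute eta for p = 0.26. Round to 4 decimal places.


Natural parameter for Bernoulli: eta = log(p/(1-p)).
p = 0.26, 1-p = 0.74.
p/(1-p) = 0.351351.
eta = log(0.351351) = -1.0460

-1.0460


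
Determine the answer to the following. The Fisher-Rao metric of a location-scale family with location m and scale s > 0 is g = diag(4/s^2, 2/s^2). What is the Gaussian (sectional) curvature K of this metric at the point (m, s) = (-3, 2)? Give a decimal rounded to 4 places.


The metric has the form g = (A dm^2 + B ds^2)/s^2 with A = 4, B = 2.
Substitute u = sqrt(A/B)*m: g = B*(du^2 + ds^2)/s^2, i.e. B times the
Poincare upper half-plane metric, which has constant Gaussian curvature -1.
Scaling a 2D metric by a constant c divides the Gaussian curvature by c,
so K = -1/B = -1/(2) = -0.5000 everywhere (the point (m, s) = (-3, 2) is irrelevant:
the curvature is constant).
The requested Gaussian curvature is K = -0.5000.

-0.5000


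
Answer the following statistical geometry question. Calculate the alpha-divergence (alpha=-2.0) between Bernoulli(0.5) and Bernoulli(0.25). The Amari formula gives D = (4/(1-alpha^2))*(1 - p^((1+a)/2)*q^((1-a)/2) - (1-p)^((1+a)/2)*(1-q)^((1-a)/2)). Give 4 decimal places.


Amari alpha-divergence:
D = (4/(1-alpha^2))*(1 - p^((1+a)/2)*q^((1-a)/2) - (1-p)^((1+a)/2)*(1-q)^((1-a)/2)).
alpha = -2.0, p = 0.5, q = 0.25.
e1 = (1+alpha)/2 = -0.5, e2 = (1-alpha)/2 = 1.5.
t1 = p^e1 * q^e2 = 0.5^-0.5 * 0.25^1.5 = 0.176777.
t2 = (1-p)^e1 * (1-q)^e2 = 0.5^-0.5 * 0.75^1.5 = 0.918559.
4/(1-alpha^2) = -1.333333.
D = -1.333333*(1 - 0.176777 - 0.918559) = 0.1271

0.1271


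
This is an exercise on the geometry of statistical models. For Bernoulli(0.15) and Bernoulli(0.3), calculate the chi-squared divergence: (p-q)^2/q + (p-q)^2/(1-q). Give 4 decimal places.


Chi-squared divergence between Bernoulli distributions:
chi^2 = (p-q)^2/q + (p-q)^2/(1-q).
p = 0.15, q = 0.3, p-q = -0.15.
(p-q)^2 = 0.0225.
term1 = 0.0225/0.3 = 0.075.
term2 = 0.0225/0.7 = 0.032143.
chi^2 = 0.075 + 0.032143 = 0.1071

0.1071


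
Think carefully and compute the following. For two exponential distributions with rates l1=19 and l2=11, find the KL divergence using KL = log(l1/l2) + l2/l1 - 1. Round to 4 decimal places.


KL divergence for exponential family:
KL = log(l1/l2) + l2/l1 - 1.
log(19/11) = 0.546544.
11/19 = 0.578947.
KL = 0.546544 + 0.578947 - 1 = 0.1255

0.1255


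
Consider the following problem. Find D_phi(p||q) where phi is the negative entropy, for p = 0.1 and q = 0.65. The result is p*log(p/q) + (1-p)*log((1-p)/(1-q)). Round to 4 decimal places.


Bregman divergence with negative entropy generator:
D = p*log(p/q) + (1-p)*log((1-p)/(1-q)).
p = 0.1, q = 0.65.
p*log(p/q) = 0.1*log(0.1/0.65) = -0.18718.
(1-p)*log((1-p)/(1-q)) = 0.9*log(0.9/0.35) = 0.850015.
D = -0.18718 + 0.850015 = 0.6628

0.6628


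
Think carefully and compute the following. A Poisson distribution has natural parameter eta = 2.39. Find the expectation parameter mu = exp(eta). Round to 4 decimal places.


Expectation parameter for Poisson exponential family:
mu = exp(eta).
eta = 2.39.
mu = exp(2.39) = 10.9135

10.9135


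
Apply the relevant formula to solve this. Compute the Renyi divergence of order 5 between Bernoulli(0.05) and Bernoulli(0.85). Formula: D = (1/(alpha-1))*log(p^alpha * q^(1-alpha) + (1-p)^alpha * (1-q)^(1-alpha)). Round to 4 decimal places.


Renyi divergence of order alpha between Bernoulli distributions:
D = (1/(alpha-1))*log(p^alpha * q^(1-alpha) + (1-p)^alpha * (1-q)^(1-alpha)).
alpha = 5, p = 0.05, q = 0.85.
p^alpha * q^(1-alpha) = 0.05^5 * 0.85^-4 = 1e-06.
(1-p)^alpha * (1-q)^(1-alpha) = 0.95^5 * 0.15^-4 = 1528.456173.
sum = 1e-06 + 1528.456173 = 1528.456173.
D = (1/4)*log(1528.456173) = 1.8330

1.8330


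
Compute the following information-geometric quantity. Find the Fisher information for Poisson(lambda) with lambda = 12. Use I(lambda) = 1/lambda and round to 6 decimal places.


Fisher information for Poisson: I(lambda) = 1/lambda.
lambda = 12.
I(lambda) = 1/12 = 0.083333

0.083333


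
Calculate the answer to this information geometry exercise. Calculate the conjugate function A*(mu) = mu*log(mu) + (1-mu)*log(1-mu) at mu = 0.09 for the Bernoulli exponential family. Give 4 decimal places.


Legendre transform for Bernoulli:
A*(mu) = mu*log(mu) + (1-mu)*log(1-mu).
mu = 0.09, 1-mu = 0.91.
mu*log(mu) = 0.09*log(0.09) = -0.216715.
(1-mu)*log(1-mu) = 0.91*log(0.91) = -0.085823.
A* = -0.216715 + -0.085823 = -0.3025

-0.3025


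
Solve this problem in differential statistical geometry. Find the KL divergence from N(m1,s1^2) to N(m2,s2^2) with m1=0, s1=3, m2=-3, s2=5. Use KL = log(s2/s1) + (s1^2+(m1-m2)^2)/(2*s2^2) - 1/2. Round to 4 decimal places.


KL divergence between normal distributions:
KL = log(s2/s1) + (s1^2 + (m1-m2)^2)/(2*s2^2) - 1/2.
log(5/3) = 0.510826.
(3^2 + (0--3)^2)/(2*5^2) = (9 + 9)/50 = 0.36.
KL = 0.510826 + 0.36 - 0.5 = 0.3708

0.3708


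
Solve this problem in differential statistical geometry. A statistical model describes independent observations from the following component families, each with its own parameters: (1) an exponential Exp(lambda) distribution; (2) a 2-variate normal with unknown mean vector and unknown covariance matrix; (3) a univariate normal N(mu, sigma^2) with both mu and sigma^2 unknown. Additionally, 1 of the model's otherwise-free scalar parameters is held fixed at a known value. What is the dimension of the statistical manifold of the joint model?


The dimension of a statistical manifold equals the number of free
(independent) real parameters of the model. For a product of independent
blocks the parameter counts add.
- exponential (lambda): 1.
- 2-variate normal: 2 (mean) + 2*3/2 = 3 (symmetric covariance) = 5.
- normal (mu, sigma^2): 2.
Total = 1 + 5 + 2 = 8.
1 parameter(s) fixed at known values: 8 - 1 = 7.
Dimension = 7

7


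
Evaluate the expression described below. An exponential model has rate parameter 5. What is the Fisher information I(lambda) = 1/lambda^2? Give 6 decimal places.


Fisher information for exponential: I(lambda) = 1/lambda^2.
lambda = 5, lambda^2 = 25.
I = 1/25 = 0.040000

0.040000


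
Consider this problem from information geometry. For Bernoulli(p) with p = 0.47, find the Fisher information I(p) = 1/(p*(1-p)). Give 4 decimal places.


For Bernoulli(p), Fisher information is I(p) = 1/(p*(1-p)).
p = 0.47, 1-p = 0.53.
p*(1-p) = 0.2491.
I(p) = 1/0.2491 = 4.0145

4.0145


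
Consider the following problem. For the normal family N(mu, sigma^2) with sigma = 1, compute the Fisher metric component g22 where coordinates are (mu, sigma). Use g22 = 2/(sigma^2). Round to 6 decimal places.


For the 2-parameter normal family, the Fisher metric has:
  g11 = 1/sigma^2, g22 = 2/sigma^2.
sigma = 1, sigma^2 = 1.
g22 = 2.000000

2.000000


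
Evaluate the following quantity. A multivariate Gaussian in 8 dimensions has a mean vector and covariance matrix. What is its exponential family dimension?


Exponential family dimension calculation:
For 8-dim MVN: mean has 8 params, covariance has 8*9/2 = 36 unique entries.
Total dim = 8 + 36 = 44.

44


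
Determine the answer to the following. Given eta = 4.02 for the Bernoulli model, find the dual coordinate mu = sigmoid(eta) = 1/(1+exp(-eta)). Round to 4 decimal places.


Dual coordinate (expectation parameter) for Bernoulli:
mu = 1/(1+exp(-eta)).
eta = 4.02.
exp(-eta) = exp(-4.02) = 0.017953.
mu = 1/(1+0.017953) = 0.9824

0.9824


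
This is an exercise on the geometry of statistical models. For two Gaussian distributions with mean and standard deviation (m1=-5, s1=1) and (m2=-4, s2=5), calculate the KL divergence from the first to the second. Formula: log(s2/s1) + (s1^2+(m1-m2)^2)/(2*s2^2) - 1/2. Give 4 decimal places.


KL divergence between normal distributions:
KL = log(s2/s1) + (s1^2 + (m1-m2)^2)/(2*s2^2) - 1/2.
log(5/1) = 1.609438.
(1^2 + (-5--4)^2)/(2*5^2) = (1 + 1)/50 = 0.04.
KL = 1.609438 + 0.04 - 0.5 = 1.1494

1.1494


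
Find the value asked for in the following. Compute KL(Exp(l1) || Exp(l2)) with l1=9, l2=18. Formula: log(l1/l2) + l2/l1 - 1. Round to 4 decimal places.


KL divergence for exponential family:
KL = log(l1/l2) + l2/l1 - 1.
log(9/18) = -0.693147.
18/9 = 2.0.
KL = -0.693147 + 2.0 - 1 = 0.3069

0.3069


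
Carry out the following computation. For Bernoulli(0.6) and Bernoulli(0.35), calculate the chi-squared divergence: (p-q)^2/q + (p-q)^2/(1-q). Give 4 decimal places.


Chi-squared divergence between Bernoulli distributions:
chi^2 = (p-q)^2/q + (p-q)^2/(1-q).
p = 0.6, q = 0.35, p-q = 0.25.
(p-q)^2 = 0.0625.
term1 = 0.0625/0.35 = 0.178571.
term2 = 0.0625/0.65 = 0.096154.
chi^2 = 0.178571 + 0.096154 = 0.2747

0.2747


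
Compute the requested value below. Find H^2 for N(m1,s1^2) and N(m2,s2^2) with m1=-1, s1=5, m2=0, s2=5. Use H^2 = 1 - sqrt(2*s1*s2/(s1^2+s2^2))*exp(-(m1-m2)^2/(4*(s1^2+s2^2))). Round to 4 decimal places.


Squared Hellinger distance for Gaussians:
H^2 = 1 - sqrt(2*s1*s2/(s1^2+s2^2)) * exp(-(m1-m2)^2/(4*(s1^2+s2^2))).
s1^2 = 25, s2^2 = 25, s1^2+s2^2 = 50.
sqrt(2*5*5/(50)) = 1.0.
(m1-m2)^2 = (-1)^2 = 1.
exp(-1/(4*50)) = exp(-0.005) = 0.995012.
H^2 = 1 - 1.0*0.995012 = 0.0050

0.0050


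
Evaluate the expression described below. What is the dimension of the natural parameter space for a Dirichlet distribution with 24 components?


Exponential family dimension calculation:
Dirichlet with 24 components has 24 natural parameters.

24


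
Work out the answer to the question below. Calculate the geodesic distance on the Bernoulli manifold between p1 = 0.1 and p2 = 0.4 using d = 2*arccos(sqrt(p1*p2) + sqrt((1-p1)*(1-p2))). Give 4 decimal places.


Geodesic distance on Bernoulli manifold:
d(p1,p2) = 2*arccos(sqrt(p1*p2) + sqrt((1-p1)*(1-p2))).
sqrt(p1*p2) = sqrt(0.1*0.4) = 0.2.
sqrt((1-p1)*(1-p2)) = sqrt(0.9*0.6) = 0.734847.
arg = 0.2 + 0.734847 = 0.934847.
d = 2*arccos(0.934847) = 0.7259

0.7259


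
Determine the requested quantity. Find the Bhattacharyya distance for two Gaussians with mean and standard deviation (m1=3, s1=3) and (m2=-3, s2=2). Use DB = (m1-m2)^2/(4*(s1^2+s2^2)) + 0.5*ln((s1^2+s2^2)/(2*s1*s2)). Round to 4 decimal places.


Bhattacharyya distance between two Gaussians:
DB = (m1-m2)^2/(4*(s1^2+s2^2)) + (1/2)*ln((s1^2+s2^2)/(2*s1*s2)).
(m1-m2)^2 = (6)^2 = 36.
s1^2+s2^2 = 9 + 4 = 13.
term1 = 36/52 = 0.692308.
term2 = 0.5*ln(13/12.0) = 0.040021.
DB = 0.692308 + 0.040021 = 0.7323

0.7323


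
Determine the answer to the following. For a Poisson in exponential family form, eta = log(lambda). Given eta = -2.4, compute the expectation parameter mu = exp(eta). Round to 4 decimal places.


Expectation parameter for Poisson exponential family:
mu = exp(eta).
eta = -2.4.
mu = exp(-2.4) = 0.0907

0.0907


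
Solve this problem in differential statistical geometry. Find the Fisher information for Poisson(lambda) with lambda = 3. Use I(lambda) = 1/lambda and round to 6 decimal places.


Fisher information for Poisson: I(lambda) = 1/lambda.
lambda = 3.
I(lambda) = 1/3 = 0.333333

0.333333


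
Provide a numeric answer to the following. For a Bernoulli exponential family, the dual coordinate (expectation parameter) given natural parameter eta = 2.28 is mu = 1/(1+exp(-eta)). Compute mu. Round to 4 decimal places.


Dual coordinate (expectation parameter) for Bernoulli:
mu = 1/(1+exp(-eta)).
eta = 2.28.
exp(-eta) = exp(-2.28) = 0.102284.
mu = 1/(1+0.102284) = 0.9072

0.9072


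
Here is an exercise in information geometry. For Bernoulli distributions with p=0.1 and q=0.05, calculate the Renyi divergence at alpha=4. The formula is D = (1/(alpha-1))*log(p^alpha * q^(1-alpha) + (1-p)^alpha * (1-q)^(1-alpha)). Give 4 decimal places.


Renyi divergence of order alpha between Bernoulli distributions:
D = (1/(alpha-1))*log(p^alpha * q^(1-alpha) + (1-p)^alpha * (1-q)^(1-alpha)).
alpha = 4, p = 0.1, q = 0.05.
p^alpha * q^(1-alpha) = 0.1^4 * 0.05^-3 = 0.8.
(1-p)^alpha * (1-q)^(1-alpha) = 0.9^4 * 0.95^-3 = 0.765243.
sum = 0.8 + 0.765243 = 1.565243.
D = (1/3)*log(1.565243) = 0.1493

0.1493


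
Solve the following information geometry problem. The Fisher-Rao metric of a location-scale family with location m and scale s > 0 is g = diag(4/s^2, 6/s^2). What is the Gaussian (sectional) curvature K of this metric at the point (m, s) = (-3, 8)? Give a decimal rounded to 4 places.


The metric has the form g = (A dm^2 + B ds^2)/s^2 with A = 4, B = 6.
Substitute u = sqrt(A/B)*m: g = B*(du^2 + ds^2)/s^2, i.e. B times the
Poincare upper half-plane metric, which has constant Gaussian curvature -1.
Scaling a 2D metric by a constant c divides the Gaussian curvature by c,
so K = -1/B = -1/(6) = -0.1667 everywhere (the point (m, s) = (-3, 8) is irrelevant:
the curvature is constant).
The requested Gaussian curvature is K = -0.1667.

-0.1667


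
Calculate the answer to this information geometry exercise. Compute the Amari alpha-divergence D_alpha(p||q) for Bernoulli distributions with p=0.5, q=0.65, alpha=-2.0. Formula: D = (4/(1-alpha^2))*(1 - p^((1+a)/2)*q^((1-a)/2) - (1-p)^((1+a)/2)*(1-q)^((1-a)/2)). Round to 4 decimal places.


Amari alpha-divergence:
D = (4/(1-alpha^2))*(1 - p^((1+a)/2)*q^((1-a)/2) - (1-p)^((1+a)/2)*(1-q)^((1-a)/2)).
alpha = -2.0, p = 0.5, q = 0.65.
e1 = (1+alpha)/2 = -0.5, e2 = (1-alpha)/2 = 1.5.
t1 = p^e1 * q^e2 = 0.5^-0.5 * 0.65^1.5 = 0.741114.
t2 = (1-p)^e1 * (1-q)^e2 = 0.5^-0.5 * 0.35^1.5 = 0.292831.
4/(1-alpha^2) = -1.333333.
D = -1.333333*(1 - 0.741114 - 0.292831) = 0.0453

0.0453


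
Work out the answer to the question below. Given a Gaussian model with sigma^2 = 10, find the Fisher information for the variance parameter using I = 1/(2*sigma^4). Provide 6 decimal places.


Fisher information for variance: I(sigma^2) = 1/(2*sigma^4).
sigma^2 = 10, so sigma^4 = 100.
I = 1/(2*100) = 1/200 = 0.005000

0.005000


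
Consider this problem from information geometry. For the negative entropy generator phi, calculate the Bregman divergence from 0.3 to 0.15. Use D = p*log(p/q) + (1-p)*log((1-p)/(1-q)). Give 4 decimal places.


Bregman divergence with negative entropy generator:
D = p*log(p/q) + (1-p)*log((1-p)/(1-q)).
p = 0.3, q = 0.15.
p*log(p/q) = 0.3*log(0.3/0.15) = 0.207944.
(1-p)*log((1-p)/(1-q)) = 0.7*log(0.7/0.85) = -0.135909.
D = 0.207944 + -0.135909 = 0.0720

0.0720


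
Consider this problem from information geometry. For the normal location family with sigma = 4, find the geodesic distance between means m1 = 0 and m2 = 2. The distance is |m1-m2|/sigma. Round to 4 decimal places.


On the fixed-variance normal subfamily, geodesic distance = |m1-m2|/sigma.
|0 - 2| = 2.
sigma = 4.
d = 2/4 = 0.5000

0.5000


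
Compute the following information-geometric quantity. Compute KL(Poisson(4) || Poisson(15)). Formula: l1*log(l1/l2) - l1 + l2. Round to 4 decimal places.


KL divergence for Poisson:
KL = l1*log(l1/l2) - l1 + l2.
l1 = 4, l2 = 15.
log(4/15) = -1.321756.
l1*log(l1/l2) = 4 * -1.321756 = -5.287023.
KL = -5.287023 - 4 + 15 = 5.7130

5.7130


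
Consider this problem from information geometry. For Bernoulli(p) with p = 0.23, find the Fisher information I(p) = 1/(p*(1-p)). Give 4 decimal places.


For Bernoulli(p), Fisher information is I(p) = 1/(p*(1-p)).
p = 0.23, 1-p = 0.77.
p*(1-p) = 0.1771.
I(p) = 1/0.1771 = 5.6465

5.6465


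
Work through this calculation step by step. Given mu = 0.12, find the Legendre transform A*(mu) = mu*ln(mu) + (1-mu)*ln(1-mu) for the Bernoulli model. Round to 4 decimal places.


Legendre transform for Bernoulli:
A*(mu) = mu*log(mu) + (1-mu)*log(1-mu).
mu = 0.12, 1-mu = 0.88.
mu*log(mu) = 0.12*log(0.12) = -0.254432.
(1-mu)*log(1-mu) = 0.88*log(0.88) = -0.112493.
A* = -0.254432 + -0.112493 = -0.3669

-0.3669


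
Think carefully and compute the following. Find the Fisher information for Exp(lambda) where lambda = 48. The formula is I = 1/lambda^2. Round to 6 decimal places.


Fisher information for exponential: I(lambda) = 1/lambda^2.
lambda = 48, lambda^2 = 2304.
I = 1/2304 = 0.000434

0.000434


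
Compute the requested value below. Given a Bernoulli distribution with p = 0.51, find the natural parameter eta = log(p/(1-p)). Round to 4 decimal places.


Natural parameter for Bernoulli: eta = log(p/(1-p)).
p = 0.51, 1-p = 0.49.
p/(1-p) = 1.040816.
eta = log(1.040816) = 0.0400

0.0400


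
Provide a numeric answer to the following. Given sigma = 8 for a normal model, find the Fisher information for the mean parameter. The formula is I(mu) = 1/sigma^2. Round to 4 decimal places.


The Fisher information for the mean of a normal distribution is I(mu) = 1/sigma^2.
sigma = 8, so sigma^2 = 64.
I(mu) = 1/64 = 0.0156

0.0156


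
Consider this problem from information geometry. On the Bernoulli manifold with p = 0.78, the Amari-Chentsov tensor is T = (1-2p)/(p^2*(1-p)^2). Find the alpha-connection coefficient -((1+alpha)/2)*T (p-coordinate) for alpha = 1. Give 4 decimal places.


Skewness (Amari-Chentsov) tensor: T = (1-2p)/(p^2*(1-p)^2).
p = 0.78, 1-2p = -0.56, p^2 = 0.6084, (1-p)^2 = 0.0484.
T = -0.56/(0.6084 * 0.0484) = -19.017502.
In the p-coordinate, Gamma^(alpha) = Gamma^(0) - (alpha/2)*T with Gamma^(0) = (1/2)*g'(p) = -T/2,
so Gamma^(alpha) = -((1+alpha)/2)*T.
alpha = 1, -(1+alpha)/2 = -1.0.
Gamma = -1.0 * -19.017502 = 19.0175

19.0175


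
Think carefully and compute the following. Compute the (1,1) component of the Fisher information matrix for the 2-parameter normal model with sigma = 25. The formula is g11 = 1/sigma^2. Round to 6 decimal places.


For the 2-parameter normal family, the Fisher metric has:
  g11 = 1/sigma^2, g22 = 2/sigma^2.
sigma = 25, sigma^2 = 625.
g11 = 0.001600

0.001600


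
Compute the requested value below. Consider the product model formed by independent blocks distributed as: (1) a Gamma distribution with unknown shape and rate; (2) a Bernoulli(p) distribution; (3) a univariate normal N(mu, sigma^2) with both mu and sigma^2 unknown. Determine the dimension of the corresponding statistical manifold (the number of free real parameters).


The dimension of a statistical manifold equals the number of free
(independent) real parameters of the model. For a product of independent
blocks the parameter counts add.
- Gamma (shape, rate): 2.
- Bernoulli (p): 1.
- normal (mu, sigma^2): 2.
Total = 2 + 1 + 2 = 5.
Dimension = 5

5


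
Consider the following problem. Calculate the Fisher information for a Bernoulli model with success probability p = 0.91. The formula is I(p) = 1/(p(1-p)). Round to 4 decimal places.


For Bernoulli(p), Fisher information is I(p) = 1/(p*(1-p)).
p = 0.91, 1-p = 0.09.
p*(1-p) = 0.0819.
I(p) = 1/0.0819 = 12.2100

12.2100


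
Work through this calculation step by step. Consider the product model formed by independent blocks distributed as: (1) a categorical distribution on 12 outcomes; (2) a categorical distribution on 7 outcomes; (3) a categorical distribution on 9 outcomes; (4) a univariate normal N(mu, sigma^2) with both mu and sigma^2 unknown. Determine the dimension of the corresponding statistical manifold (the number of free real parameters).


The dimension of a statistical manifold equals the number of free
(independent) real parameters of the model. For a product of independent
blocks the parameter counts add.
- categorical on 12 outcomes (probabilities sum to 1): 12-1 = 11.
- categorical on 7 outcomes (probabilities sum to 1): 7-1 = 6.
- categorical on 9 outcomes (probabilities sum to 1): 9-1 = 8.
- normal (mu, sigma^2): 2.
Total = 11 + 6 + 8 + 2 = 27.
Dimension = 27

27


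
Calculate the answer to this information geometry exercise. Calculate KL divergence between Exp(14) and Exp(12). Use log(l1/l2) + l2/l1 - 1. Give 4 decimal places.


KL divergence for exponential family:
KL = log(l1/l2) + l2/l1 - 1.
log(14/12) = 0.154151.
12/14 = 0.857143.
KL = 0.154151 + 0.857143 - 1 = 0.0113

0.0113


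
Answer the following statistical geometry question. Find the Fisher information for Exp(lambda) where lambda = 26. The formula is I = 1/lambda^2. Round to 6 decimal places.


Fisher information for exponential: I(lambda) = 1/lambda^2.
lambda = 26, lambda^2 = 676.
I = 1/676 = 0.001479

0.001479


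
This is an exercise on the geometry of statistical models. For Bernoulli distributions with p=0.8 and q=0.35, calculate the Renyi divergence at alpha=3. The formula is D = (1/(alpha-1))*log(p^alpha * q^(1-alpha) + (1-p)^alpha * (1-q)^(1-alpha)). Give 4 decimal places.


Renyi divergence of order alpha between Bernoulli distributions:
D = (1/(alpha-1))*log(p^alpha * q^(1-alpha) + (1-p)^alpha * (1-q)^(1-alpha)).
alpha = 3, p = 0.8, q = 0.35.
p^alpha * q^(1-alpha) = 0.8^3 * 0.35^-2 = 4.179592.
(1-p)^alpha * (1-q)^(1-alpha) = 0.2^3 * 0.65^-2 = 0.018935.
sum = 4.179592 + 0.018935 = 4.198527.
D = (1/2)*log(4.198527) = 0.7174

0.7174


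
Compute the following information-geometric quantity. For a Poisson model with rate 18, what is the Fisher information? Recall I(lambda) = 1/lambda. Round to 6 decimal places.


Fisher information for Poisson: I(lambda) = 1/lambda.
lambda = 18.
I(lambda) = 1/18 = 0.055556

0.055556


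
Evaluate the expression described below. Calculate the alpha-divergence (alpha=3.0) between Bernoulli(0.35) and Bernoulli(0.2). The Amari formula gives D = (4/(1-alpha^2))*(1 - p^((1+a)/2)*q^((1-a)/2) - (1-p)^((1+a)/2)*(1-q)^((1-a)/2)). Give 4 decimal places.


Amari alpha-divergence:
D = (4/(1-alpha^2))*(1 - p^((1+a)/2)*q^((1-a)/2) - (1-p)^((1+a)/2)*(1-q)^((1-a)/2)).
alpha = 3.0, p = 0.35, q = 0.2.
e1 = (1+alpha)/2 = 2.0, e2 = (1-alpha)/2 = -1.0.
t1 = p^e1 * q^e2 = 0.35^2.0 * 0.2^-1.0 = 0.6125.
t2 = (1-p)^e1 * (1-q)^e2 = 0.65^2.0 * 0.8^-1.0 = 0.528125.
4/(1-alpha^2) = -0.5.
D = -0.5*(1 - 0.6125 - 0.528125) = 0.0703

0.0703


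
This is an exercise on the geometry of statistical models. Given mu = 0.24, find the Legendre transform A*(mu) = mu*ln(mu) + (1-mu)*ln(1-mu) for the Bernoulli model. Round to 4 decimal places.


Legendre transform for Bernoulli:
A*(mu) = mu*log(mu) + (1-mu)*log(1-mu).
mu = 0.24, 1-mu = 0.76.
mu*log(mu) = 0.24*log(0.24) = -0.342508.
(1-mu)*log(1-mu) = 0.76*log(0.76) = -0.208572.
A* = -0.342508 + -0.208572 = -0.5511

-0.5511


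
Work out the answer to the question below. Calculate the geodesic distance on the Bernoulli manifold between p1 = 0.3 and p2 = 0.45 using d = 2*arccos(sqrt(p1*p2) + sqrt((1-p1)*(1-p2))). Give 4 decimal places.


Geodesic distance on Bernoulli manifold:
d(p1,p2) = 2*arccos(sqrt(p1*p2) + sqrt((1-p1)*(1-p2))).
sqrt(p1*p2) = sqrt(0.3*0.45) = 0.367423.
sqrt((1-p1)*(1-p2)) = sqrt(0.7*0.55) = 0.620484.
arg = 0.367423 + 0.620484 = 0.987907.
d = 2*arccos(0.987907) = 0.3113

0.3113


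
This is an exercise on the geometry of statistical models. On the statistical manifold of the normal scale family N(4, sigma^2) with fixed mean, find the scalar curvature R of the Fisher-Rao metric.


This family has a single free parameter, so its statistical manifold
is 1-dimensional. The Riemann curvature tensor of any 1-dimensional
Riemannian manifold vanishes identically, so R = 0.

0


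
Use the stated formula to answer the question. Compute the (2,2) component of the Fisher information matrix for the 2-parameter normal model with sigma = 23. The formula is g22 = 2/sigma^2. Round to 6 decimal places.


For the 2-parameter normal family, the Fisher metric has:
  g11 = 1/sigma^2, g22 = 2/sigma^2.
sigma = 23, sigma^2 = 529.
g22 = 0.003781

0.003781


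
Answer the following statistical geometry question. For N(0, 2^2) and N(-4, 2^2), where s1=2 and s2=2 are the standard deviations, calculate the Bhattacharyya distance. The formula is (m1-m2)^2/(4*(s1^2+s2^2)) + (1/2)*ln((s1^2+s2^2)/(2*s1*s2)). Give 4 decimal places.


Bhattacharyya distance between two Gaussians:
DB = (m1-m2)^2/(4*(s1^2+s2^2)) + (1/2)*ln((s1^2+s2^2)/(2*s1*s2)).
(m1-m2)^2 = (4)^2 = 16.
s1^2+s2^2 = 4 + 4 = 8.
term1 = 16/32 = 0.5.
term2 = 0.5*ln(8/8.0) = 0.0.
DB = 0.5 + 0.0 = 0.5000

0.5000


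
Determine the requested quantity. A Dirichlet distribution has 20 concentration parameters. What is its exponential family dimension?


Exponential family dimension calculation:
Dirichlet with 20 components has 20 natural parameters.

20


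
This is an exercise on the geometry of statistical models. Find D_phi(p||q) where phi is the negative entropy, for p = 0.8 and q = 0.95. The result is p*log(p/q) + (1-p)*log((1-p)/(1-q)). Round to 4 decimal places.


Bregman divergence with negative entropy generator:
D = p*log(p/q) + (1-p)*log((1-p)/(1-q)).
p = 0.8, q = 0.95.
p*log(p/q) = 0.8*log(0.8/0.95) = -0.13748.
(1-p)*log((1-p)/(1-q)) = 0.2*log(0.2/0.05) = 0.277259.
D = -0.13748 + 0.277259 = 0.1398

0.1398


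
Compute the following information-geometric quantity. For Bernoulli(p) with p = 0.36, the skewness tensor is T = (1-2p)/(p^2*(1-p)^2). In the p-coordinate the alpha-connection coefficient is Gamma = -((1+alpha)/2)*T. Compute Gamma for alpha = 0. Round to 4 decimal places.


Skewness (Amari-Chentsov) tensor: T = (1-2p)/(p^2*(1-p)^2).
p = 0.36, 1-2p = 0.28, p^2 = 0.1296, (1-p)^2 = 0.4096.
T = 0.28/(0.1296 * 0.4096) = 5.274643.
In the p-coordinate, Gamma^(alpha) = Gamma^(0) - (alpha/2)*T with Gamma^(0) = (1/2)*g'(p) = -T/2,
so Gamma^(alpha) = -((1+alpha)/2)*T.
alpha = 0, -(1+alpha)/2 = -0.5.
Gamma = -0.5 * 5.274643 = -2.6373

-2.6373


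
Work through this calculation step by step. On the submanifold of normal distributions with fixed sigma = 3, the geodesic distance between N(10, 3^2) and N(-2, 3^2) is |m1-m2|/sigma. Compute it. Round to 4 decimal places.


On the fixed-variance normal subfamily, geodesic distance = |m1-m2|/sigma.
|10 - -2| = 12.
sigma = 3.
d = 12/3 = 4.0000

4.0000


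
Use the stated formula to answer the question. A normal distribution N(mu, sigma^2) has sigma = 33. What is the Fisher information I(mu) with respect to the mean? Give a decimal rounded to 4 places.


The Fisher information for the mean of a normal distribution is I(mu) = 1/sigma^2.
sigma = 33, so sigma^2 = 1089.
I(mu) = 1/1089 = 0.0009

0.0009


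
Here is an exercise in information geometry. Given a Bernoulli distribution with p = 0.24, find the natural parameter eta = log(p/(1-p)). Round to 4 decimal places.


Natural parameter for Bernoulli: eta = log(p/(1-p)).
p = 0.24, 1-p = 0.76.
p/(1-p) = 0.315789.
eta = log(0.315789) = -1.1527

-1.1527


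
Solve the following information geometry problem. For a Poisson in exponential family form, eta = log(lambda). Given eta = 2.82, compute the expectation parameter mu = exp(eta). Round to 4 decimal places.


Expectation parameter for Poisson exponential family:
mu = exp(eta).
eta = 2.82.
mu = exp(2.82) = 16.7769

16.7769


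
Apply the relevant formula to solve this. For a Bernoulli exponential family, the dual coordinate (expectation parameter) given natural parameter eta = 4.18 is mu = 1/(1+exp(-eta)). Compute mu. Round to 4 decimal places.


Dual coordinate (expectation parameter) for Bernoulli:
mu = 1/(1+exp(-eta)).
eta = 4.18.
exp(-eta) = exp(-4.18) = 0.015299.
mu = 1/(1+0.015299) = 0.9849

0.9849


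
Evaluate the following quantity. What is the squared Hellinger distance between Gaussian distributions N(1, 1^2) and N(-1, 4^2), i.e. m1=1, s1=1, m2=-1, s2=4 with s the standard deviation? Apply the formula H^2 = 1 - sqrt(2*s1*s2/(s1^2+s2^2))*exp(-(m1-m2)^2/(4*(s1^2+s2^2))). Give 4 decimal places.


Squared Hellinger distance for Gaussians:
H^2 = 1 - sqrt(2*s1*s2/(s1^2+s2^2)) * exp(-(m1-m2)^2/(4*(s1^2+s2^2))).
s1^2 = 1, s2^2 = 16, s1^2+s2^2 = 17.
sqrt(2*1*4/(17)) = 0.685994.
(m1-m2)^2 = (2)^2 = 4.
exp(-4/(4*17)) = exp(-0.058824) = 0.942873.
H^2 = 1 - 0.685994*0.942873 = 0.3532

0.3532


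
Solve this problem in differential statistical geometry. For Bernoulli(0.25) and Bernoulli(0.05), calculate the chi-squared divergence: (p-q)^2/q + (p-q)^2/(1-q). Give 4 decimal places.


Chi-squared divergence between Bernoulli distributions:
chi^2 = (p-q)^2/q + (p-q)^2/(1-q).
p = 0.25, q = 0.05, p-q = 0.2.
(p-q)^2 = 0.04.
term1 = 0.04/0.05 = 0.8.
term2 = 0.04/0.95 = 0.042105.
chi^2 = 0.8 + 0.042105 = 0.8421

0.8421


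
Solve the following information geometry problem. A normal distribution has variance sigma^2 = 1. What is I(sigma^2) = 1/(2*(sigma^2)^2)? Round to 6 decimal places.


Fisher information for variance: I(sigma^2) = 1/(2*sigma^4).
sigma^2 = 1, so sigma^4 = 1.
I = 1/(2*1) = 1/2 = 0.500000

0.500000


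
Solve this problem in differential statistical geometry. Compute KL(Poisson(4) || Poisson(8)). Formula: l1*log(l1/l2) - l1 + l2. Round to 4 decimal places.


KL divergence for Poisson:
KL = l1*log(l1/l2) - l1 + l2.
l1 = 4, l2 = 8.
log(4/8) = -0.693147.
l1*log(l1/l2) = 4 * -0.693147 = -2.772589.
KL = -2.772589 - 4 + 8 = 1.2274

1.2274


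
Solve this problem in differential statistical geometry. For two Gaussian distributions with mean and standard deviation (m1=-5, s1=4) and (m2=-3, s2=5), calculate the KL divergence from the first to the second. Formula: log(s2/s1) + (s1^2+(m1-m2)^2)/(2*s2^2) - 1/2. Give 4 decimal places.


KL divergence between normal distributions:
KL = log(s2/s1) + (s1^2 + (m1-m2)^2)/(2*s2^2) - 1/2.
log(5/4) = 0.223144.
(4^2 + (-5--3)^2)/(2*5^2) = (16 + 4)/50 = 0.4.
KL = 0.223144 + 0.4 - 0.5 = 0.1231

0.1231


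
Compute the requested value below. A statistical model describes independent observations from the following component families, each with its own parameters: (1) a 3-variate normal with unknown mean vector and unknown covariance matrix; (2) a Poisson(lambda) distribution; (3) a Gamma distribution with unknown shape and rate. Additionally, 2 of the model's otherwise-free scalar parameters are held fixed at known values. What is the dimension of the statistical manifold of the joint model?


The dimension of a statistical manifold equals the number of free
(independent) real parameters of the model. For a product of independent
blocks the parameter counts add.
- 3-variate normal: 3 (mean) + 3*4/2 = 6 (symmetric covariance) = 9.
- Poisson (lambda): 1.
- Gamma (shape, rate): 2.
Total = 9 + 1 + 2 = 12.
2 parameter(s) fixed at known values: 12 - 2 = 10.
Dimension = 10

10


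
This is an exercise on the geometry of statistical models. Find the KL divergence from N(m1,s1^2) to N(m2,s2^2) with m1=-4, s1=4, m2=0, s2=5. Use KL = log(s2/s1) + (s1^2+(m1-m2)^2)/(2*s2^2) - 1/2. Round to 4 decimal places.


KL divergence between normal distributions:
KL = log(s2/s1) + (s1^2 + (m1-m2)^2)/(2*s2^2) - 1/2.
log(5/4) = 0.223144.
(4^2 + (-4-0)^2)/(2*5^2) = (16 + 16)/50 = 0.64.
KL = 0.223144 + 0.64 - 0.5 = 0.3631

0.3631


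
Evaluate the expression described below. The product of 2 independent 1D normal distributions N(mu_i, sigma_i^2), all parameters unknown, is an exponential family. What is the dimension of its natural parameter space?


Exponential family dimension calculation:
Each univariate normal has two natural parameters (mu/sigma^2 and -1/(2 sigma^2)).
With 2 independent components, dim = 2 * 2 = 4.

4


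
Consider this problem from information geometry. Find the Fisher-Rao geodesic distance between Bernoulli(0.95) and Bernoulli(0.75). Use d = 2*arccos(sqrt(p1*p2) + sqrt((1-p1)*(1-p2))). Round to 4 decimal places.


Geodesic distance on Bernoulli manifold:
d(p1,p2) = 2*arccos(sqrt(p1*p2) + sqrt((1-p1)*(1-p2))).
sqrt(p1*p2) = sqrt(0.95*0.75) = 0.844097.
sqrt((1-p1)*(1-p2)) = sqrt(0.05*0.25) = 0.111803.
arg = 0.844097 + 0.111803 = 0.955901.
d = 2*arccos(0.955901) = 0.5962

0.5962


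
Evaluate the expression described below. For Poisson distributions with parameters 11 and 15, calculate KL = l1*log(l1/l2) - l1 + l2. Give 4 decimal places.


KL divergence for Poisson:
KL = l1*log(l1/l2) - l1 + l2.
l1 = 11, l2 = 15.
log(11/15) = -0.310155.
l1*log(l1/l2) = 11 * -0.310155 = -3.411704.
KL = -3.411704 - 11 + 15 = 0.5883

0.5883


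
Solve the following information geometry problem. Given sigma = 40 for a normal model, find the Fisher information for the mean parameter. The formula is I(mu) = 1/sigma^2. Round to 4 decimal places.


The Fisher information for the mean of a normal distribution is I(mu) = 1/sigma^2.
sigma = 40, so sigma^2 = 1600.
I(mu) = 1/1600 = 0.0006

0.0006


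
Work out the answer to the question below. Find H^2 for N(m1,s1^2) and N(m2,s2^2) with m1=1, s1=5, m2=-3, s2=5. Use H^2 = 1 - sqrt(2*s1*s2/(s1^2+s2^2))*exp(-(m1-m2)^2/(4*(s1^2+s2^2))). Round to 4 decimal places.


Squared Hellinger distance for Gaussians:
H^2 = 1 - sqrt(2*s1*s2/(s1^2+s2^2)) * exp(-(m1-m2)^2/(4*(s1^2+s2^2))).
s1^2 = 25, s2^2 = 25, s1^2+s2^2 = 50.
sqrt(2*5*5/(50)) = 1.0.
(m1-m2)^2 = (4)^2 = 16.
exp(-16/(4*50)) = exp(-0.08) = 0.923116.
H^2 = 1 - 1.0*0.923116 = 0.0769

0.0769


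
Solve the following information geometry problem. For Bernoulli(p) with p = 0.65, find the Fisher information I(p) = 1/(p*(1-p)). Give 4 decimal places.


For Bernoulli(p), Fisher information is I(p) = 1/(p*(1-p)).
p = 0.65, 1-p = 0.35.
p*(1-p) = 0.2275.
I(p) = 1/0.2275 = 4.3956

4.3956


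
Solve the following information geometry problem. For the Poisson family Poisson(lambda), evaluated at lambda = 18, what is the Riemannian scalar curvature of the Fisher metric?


This family has a single free parameter, so its statistical manifold
is 1-dimensional. The Riemann curvature tensor of any 1-dimensional
Riemannian manifold vanishes identically, so R = 0.

0
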